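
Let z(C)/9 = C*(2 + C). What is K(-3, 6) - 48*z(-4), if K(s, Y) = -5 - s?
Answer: -3458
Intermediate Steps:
z(C) = 9*C*(2 + C) (z(C) = 9*(C*(2 + C)) = 9*C*(2 + C))
K(-3, 6) - 48*z(-4) = (-5 - 1*(-3)) - 432*(-4)*(2 - 4) = (-5 + 3) - 432*(-4)*(-2) = -2 - 48*72 = -2 - 3456 = -3458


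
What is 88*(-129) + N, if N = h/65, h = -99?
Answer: -737979/65 ≈ -11354.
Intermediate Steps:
N = -99/65 ≈ -1.5231
88*(-129) + N = 88*(-129) - 99/65 = -11352 - 99/65 = -737979/65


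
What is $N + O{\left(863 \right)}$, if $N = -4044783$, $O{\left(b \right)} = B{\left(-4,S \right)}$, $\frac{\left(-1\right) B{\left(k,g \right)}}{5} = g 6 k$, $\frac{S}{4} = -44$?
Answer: $-4065903$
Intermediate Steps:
$S = -176$ ($S = 4 \left(-44\right) = -176$)
$B{\left(k,g \right)} = - 30 g k$ ($B{\left(k,g \right)} = - 5 g 6 k = - 5 \cdot 6 g k = - 30 g k$)
$O{\left(b \right)} = -21120$ ($O{\left(b \right)} = \left(-30\right) \left(-176\right) \left(-4\right) = -21120$)
$N + O{\left(863 \right)} = -4044783 - 21120 = -4065903$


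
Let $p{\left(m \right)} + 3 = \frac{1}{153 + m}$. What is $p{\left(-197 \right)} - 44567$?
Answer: $- \frac{1961081}{44} \approx -44570.0$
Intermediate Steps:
$p{\left(m \right)} = -3 + \frac{1}{153 + m}$
$p{\left(-197 \right)} - 44567 = \frac{-458 - -591}{153 - 197} - 44567 = \frac{-458 + 591}{-44} - 44567 = \left(- \frac{1}{44}\right) 133 - 44567 = - \frac{133}{44} - 44567 = - \frac{1961081}{44}$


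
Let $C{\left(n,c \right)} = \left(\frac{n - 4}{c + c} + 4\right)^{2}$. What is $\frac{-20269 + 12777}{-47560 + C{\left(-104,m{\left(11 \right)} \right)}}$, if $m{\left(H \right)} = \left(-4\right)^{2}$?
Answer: $\frac{479488}{3043815} \approx 0.15753$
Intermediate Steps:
$m{\left(H \right)} = 16$
$C{\left(n,c \right)} = \left(4 + \frac{-4 + n}{2 c}\right)^{2}$ ($C{\left(n,c \right)} = \left(\frac{-4 + n}{2 c} + 4\right)^{2} = \left(4 + \frac{-4 + n}{2 c}\right)^{2}$)
$\frac{-20269 + 12777}{-47560 + C{\left(-104,m{\left(11 \right)} \right)}} = \frac{-20269 + 12777}{-47560 + \frac{\left(-4 - 104 + 8 \cdot 16\right)^{2}}{4 \cdot 256}} = - \frac{7492}{-47560 + \frac{1}{4} \cdot \frac{1}{256} \left(-4 - 104 + 128\right)^{2}} = - \frac{7492}{-47560 + \frac{1}{4} \cdot \frac{1}{256} \cdot 20^{2}} = - \frac{7492}{-47560 + \frac{1}{4} \cdot \frac{1}{256} \cdot 400} = - \frac{7492}{-47560 + \frac{25}{64}} = - \frac{7492}{- \frac{3043815}{64}} = \left(-7492\right) \left(- \frac{64}{3043815}\right) = \frac{479488}{3043815}$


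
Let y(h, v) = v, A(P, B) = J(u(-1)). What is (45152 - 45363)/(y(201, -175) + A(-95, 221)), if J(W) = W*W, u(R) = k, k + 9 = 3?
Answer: 211/139 ≈ 1.5180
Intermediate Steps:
k = -6 (k = -9 + 3 = -6)
u(R) = -6
J(W) = W**2
A(P, B) = 36 (A(P, B) = (-6)**2 = 36)
(45152 - 45363)/(y(201, -175) + A(-95, 221)) = (45152 - 45363)/(-175 + 36) = -211/(-139) = -211*(-1/139) = 211/139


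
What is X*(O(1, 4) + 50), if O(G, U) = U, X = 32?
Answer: 1728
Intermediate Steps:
X*(O(1, 4) + 50) = 32*(4 + 50) = 32*54 = 1728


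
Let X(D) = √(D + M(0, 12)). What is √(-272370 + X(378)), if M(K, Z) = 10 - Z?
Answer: √(-272370 + 2*√94) ≈ 521.87*I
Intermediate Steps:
X(D) = √(-2 + D) (X(D) = √(D + (10 - 1*12)) = √(D + (10 - 12)) = √(D - 2) = √(-2 + D))
√(-272370 + X(378)) = √(-272370 + √(-2 + 378)) = √(-272370 + √376) = √(-272370 + 2*√94)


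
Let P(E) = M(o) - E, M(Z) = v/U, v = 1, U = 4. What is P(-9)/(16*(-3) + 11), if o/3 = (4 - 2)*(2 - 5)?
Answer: -¼ ≈ -0.25000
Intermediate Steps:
o = -18 (o = 3*((4 - 2)*(2 - 5)) = 3*(2*(-3)) = 3*(-6) = -18)
M(Z) = ¼ (M(Z) = 1/4 = 1*(¼) = ¼)
P(E) = ¼ - E
P(-9)/(16*(-3) + 11) = (¼ - 1*(-9))/(16*(-3) + 11) = (¼ + 9)/(-48 + 11) = (37/4)/(-37) = (37/4)*(-1/37) = -¼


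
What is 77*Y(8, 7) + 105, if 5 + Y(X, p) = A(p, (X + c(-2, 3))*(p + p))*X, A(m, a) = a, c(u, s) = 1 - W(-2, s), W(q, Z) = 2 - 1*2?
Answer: 77336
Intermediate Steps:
W(q, Z) = 0 (W(q, Z) = 2 - 2 = 0)
c(u, s) = 1 (c(u, s) = 1 - 1*0 = 1 + 0 = 1)
Y(X, p) = -5 + 2*X*p*(1 + X) (Y(X, p) = -5 + ((X + 1)*(p + p))*X = -5 + ((1 + X)*(2*p))*X = -5 + (2*p*(1 + X))*X = -5 + 2*X*p*(1 + X))
77*Y(8, 7) + 105 = 77*(-5 + 2*8*7*(1 + 8)) + 105 = 77*(-5 + 2*8*7*9) + 105 = 77*(-5 + 1008) + 105 = 77*1003 + 105 = 77231 + 105 = 77336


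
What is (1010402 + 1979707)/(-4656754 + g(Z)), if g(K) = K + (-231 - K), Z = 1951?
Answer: -2990109/4656985 ≈ -0.64207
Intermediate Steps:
g(K) = -231
(1010402 + 1979707)/(-4656754 + g(Z)) = (1010402 + 1979707)/(-4656754 - 231) = 2990109/(-4656985) = 2990109*(-1/4656985) = -2990109/4656985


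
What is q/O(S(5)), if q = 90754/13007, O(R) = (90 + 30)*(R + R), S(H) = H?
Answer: 45377/7804200 ≈ 0.0058144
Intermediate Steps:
O(R) = 240*R (O(R) = 120*(2*R) = 240*R)
q = 90754/13007 (q = 90754*(1/13007) = 90754/13007 ≈ 6.9773)
q/O(S(5)) = 90754/(13007*((240*5))) = (90754/13007)/1200 = (90754/13007)*(1/1200) = 45377/7804200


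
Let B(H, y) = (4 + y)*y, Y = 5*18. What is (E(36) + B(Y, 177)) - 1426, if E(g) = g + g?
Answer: 30683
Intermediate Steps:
Y = 90
E(g) = 2*g
B(H, y) = y*(4 + y)
(E(36) + B(Y, 177)) - 1426 = (2*36 + 177*(4 + 177)) - 1426 = (72 + 177*181) - 1426 = (72 + 32037) - 1426 = 32109 - 1426 = 30683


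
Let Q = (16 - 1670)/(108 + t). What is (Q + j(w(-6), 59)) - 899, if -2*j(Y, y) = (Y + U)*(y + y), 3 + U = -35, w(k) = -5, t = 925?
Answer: 1690400/1033 ≈ 1636.4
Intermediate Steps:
U = -38 (U = -3 - 35 = -38)
j(Y, y) = -y*(-38 + Y) (j(Y, y) = -(Y - 38)*(y + y)/2 = -(-38 + Y)*2*y/2 = -y*(-38 + Y))
Q = -1654/1033 (Q = (16 - 1670)/(108 + 925) = -1654/1033 ≈ -1.6012)
(Q + j(w(-6), 59)) - 899 = (-1654/1033 + 59*(38 - 1*(-5))) - 899 = (-1654/1033 + 59*(38 + 5)) - 899 = (-1654/1033 + 59*43) - 899 = (-1654/1033 + 2537) - 899 = 2619067/1033 - 899 = 1690400/1033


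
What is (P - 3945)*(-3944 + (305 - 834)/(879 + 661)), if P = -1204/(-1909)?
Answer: 45738187386489/2939860 ≈ 1.5558e+7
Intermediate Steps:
P = 1204/1909 (P = -1204*(-1/1909) = 1204/1909 ≈ 0.63070)
(P - 3945)*(-3944 + (305 - 834)/(879 + 661)) = (1204/1909 - 3945)*(-3944 + (305 - 834)/(879 + 661)) = -7529801*(-3944 - 529/1540)/1909 = -7529801/1909*(-6074289/1540) = 45738187386489/2939860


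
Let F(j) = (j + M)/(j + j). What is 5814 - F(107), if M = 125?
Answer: 621982/107 ≈ 5812.9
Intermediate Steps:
F(j) = (125 + j)/(2*j) (F(j) = (j + 125)/(j + j) = (125 + j)/((2*j)) = (125 + j)*(1/(2*j)) = (125 + j)/(2*j))
5814 - F(107) = 5814 - (125 + 107)/(2*107) = 5814 - 232/(2*107) = 5814 - 1*116/107 = 5814 - 116/107 = 621982/107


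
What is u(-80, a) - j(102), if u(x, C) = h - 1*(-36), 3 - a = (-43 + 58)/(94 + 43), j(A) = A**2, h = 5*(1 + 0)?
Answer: -10363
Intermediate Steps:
h = 5 (h = 5*1 = 5)
a = 396/137 (a = 3 - (-43 + 58)/(94 + 43) = 3 - 15/137 = 396/137 ≈ 2.8905)
u(x, C) = 41 (u(x, C) = 5 - 1*(-36) = 5 + 36 = 41)
u(-80, a) - j(102) = 41 - 1*102**2 = 41 - 1*10404 = 41 - 10404 = -10363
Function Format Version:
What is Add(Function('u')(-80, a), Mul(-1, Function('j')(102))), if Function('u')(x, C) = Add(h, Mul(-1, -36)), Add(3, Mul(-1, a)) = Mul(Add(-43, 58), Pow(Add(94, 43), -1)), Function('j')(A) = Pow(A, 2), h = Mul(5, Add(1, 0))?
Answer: -10363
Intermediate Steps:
h = 5 (h = Mul(5, 1) = 5)
a = Rational(396, 137) (a = Add(3, Mul(-1, Mul(Add(-43, 58), Pow(Add(94, 43), -1)))) = Add(3, Mul(-1, Mul(15, Pow(137, -1)))) = Add(3, Mul(-1, Mul(15, Rational(1, 137)))) = Add(3, Mul(-1, Rational(15, 137))) = Add(3, Rational(-15, 137)) = Rational(396, 137) ≈ 2.8905)
Function('u')(x, C) = 41 (Function('u')(x, C) = Add(5, Mul(-1, -36)) = Add(5, 36) = 41)
Add(Function('u')(-80, a), Mul(-1, Function('j')(102))) = Add(41, Mul(-1, Pow(102, 2))) = Add(41, Mul(-1, 10404)) = Add(41, -10404) = -10363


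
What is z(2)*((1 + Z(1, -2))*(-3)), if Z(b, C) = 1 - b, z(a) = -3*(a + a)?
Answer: 36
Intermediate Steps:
z(a) = -6*a
z(2)*((1 + Z(1, -2))*(-3)) = (-6*2)*((1 + (1 - 1*1))*(-3)) = -12*(1 + (1 - 1))*(-3) = -12*(1 + 0)*(-3) = -12*(-3) = 36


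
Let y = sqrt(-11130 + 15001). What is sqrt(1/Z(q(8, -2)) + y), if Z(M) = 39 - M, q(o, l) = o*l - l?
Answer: sqrt(53 + 19663*sqrt(79))/53 ≈ 7.8890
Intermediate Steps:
q(o, l) = -l + l*o (q(o, l) = l*o - l = -l + l*o)
y = 7*sqrt(79) (y = sqrt(3871) = 7*sqrt(79) ≈ 62.217)
sqrt(1/Z(q(8, -2)) + y) = sqrt(1/(39 - (-2)*(-1 + 8)) + 7*sqrt(79)) = sqrt(1/(39 - (-2)*7) + 7*sqrt(79)) = sqrt(1/(39 - 1*(-14)) + 7*sqrt(79)) = sqrt(1/(39 + 14) + 7*sqrt(79)) = sqrt(1/53 + 7*sqrt(79))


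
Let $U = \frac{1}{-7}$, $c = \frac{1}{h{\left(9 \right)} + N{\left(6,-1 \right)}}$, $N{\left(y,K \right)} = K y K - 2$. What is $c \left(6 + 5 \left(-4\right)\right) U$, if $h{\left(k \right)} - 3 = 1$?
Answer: $\frac{1}{4} \approx 0.25$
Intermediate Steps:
$N{\left(y,K \right)} = -2 + y K^{2}$ ($N{\left(y,K \right)} = y K^{2} - 2 = -2 + y K^{2}$)
$h{\left(k \right)} = 4$ ($h{\left(k \right)} = 3 + 1 = 4$)
$c = \frac{1}{8}$ ($c = \frac{1}{4 - \left(2 - 6 \left(-1\right)^{2}\right)} = \frac{1}{4 + \left(-2 + 6 \cdot 1\right)} = \frac{1}{4 + \left(-2 + 6\right)} = \frac{1}{4 + 4} = \frac{1}{8} \approx 0.125$)
$U = - \frac{1}{7} \approx -0.14286$
$c \left(6 + 5 \left(-4\right)\right) U = \frac{6 + 5 \left(-4\right)}{8} \left(- \frac{1}{7}\right) = \frac{6 - 20}{8} \left(- \frac{1}{7}\right) = \frac{1}{8} \left(-14\right) \left(- \frac{1}{7}\right) = \left(- \frac{7}{4}\right) \left(- \frac{1}{7}\right) = \frac{1}{4}$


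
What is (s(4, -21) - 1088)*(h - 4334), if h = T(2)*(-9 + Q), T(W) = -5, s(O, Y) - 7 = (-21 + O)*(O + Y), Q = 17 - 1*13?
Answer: 3412728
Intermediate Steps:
Q = 4 (Q = 17 - 13 = 4)
s(O, Y) = 7 + (-21 + O)*(O + Y)
h = 25 (h = -5*(-9 + 4) = -5*(-5) = 25)
(s(4, -21) - 1088)*(h - 4334) = ((7 + 4² - 21*4 - 21*(-21) + 4*(-21)) - 1088)*(25 - 4334) = ((7 + 16 - 84 + 441 - 84) - 1088)*(-4309) = (296 - 1088)*(-4309) = -792*(-4309) = 3412728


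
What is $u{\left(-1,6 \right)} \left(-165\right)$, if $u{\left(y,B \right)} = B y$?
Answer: $990$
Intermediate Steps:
$u{\left(-1,6 \right)} \left(-165\right) = 6 \left(-1\right) \left(-165\right) = \left(-6\right) \left(-165\right) = 990$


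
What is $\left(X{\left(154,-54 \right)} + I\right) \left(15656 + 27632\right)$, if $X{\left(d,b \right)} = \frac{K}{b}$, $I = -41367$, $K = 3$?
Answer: $- \frac{16116273908}{9} \approx -1.7907 \cdot 10^{9}$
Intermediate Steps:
$X{\left(d,b \right)} = \frac{3}{b}$
$\left(X{\left(154,-54 \right)} + I\right) \left(15656 + 27632\right) = \left(\frac{3}{-54} - 41367\right) \left(15656 + 27632\right) = \left(3 \left(- \frac{1}{54}\right) - 41367\right) 43288 = \left(- \frac{1}{18} - 41367\right) 43288 = \left(- \frac{744607}{18}\right) 43288 = - \frac{16116273908}{9}$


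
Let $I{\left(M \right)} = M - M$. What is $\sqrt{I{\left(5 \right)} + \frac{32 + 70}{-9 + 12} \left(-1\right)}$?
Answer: $i \sqrt{34} \approx 5.8309 i$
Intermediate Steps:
$I{\left(M \right)} = 0$
$\sqrt{I{\left(5 \right)} + \frac{32 + 70}{-9 + 12} \left(-1\right)} = \sqrt{0 + \frac{32 + 70}{-9 + 12} \left(-1\right)} = \sqrt{0 + \frac{102}{3} \left(-1\right)} = \sqrt{0 + 102 \cdot \frac{1}{3} \left(-1\right)} = \sqrt{0 + 34 \left(-1\right)} = \sqrt{0 - 34} = \sqrt{-34} = i \sqrt{34}$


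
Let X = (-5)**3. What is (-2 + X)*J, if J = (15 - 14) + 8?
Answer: -1143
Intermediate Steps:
J = 9 (J = 1 + 8 = 9)
X = -125
(-2 + X)*J = (-2 - 125)*9 = -127*9 = -1143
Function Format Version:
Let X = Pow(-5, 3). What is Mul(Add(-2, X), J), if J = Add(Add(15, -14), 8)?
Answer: -1143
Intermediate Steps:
J = 9 (J = Add(1, 8) = 9)
X = -125
Mul(Add(-2, X), J) = Mul(Add(-2, -125), 9) = Mul(-127, 9) = -1143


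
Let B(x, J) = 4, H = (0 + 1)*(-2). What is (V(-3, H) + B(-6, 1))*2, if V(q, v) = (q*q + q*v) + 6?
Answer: 50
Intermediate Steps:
H = -2 (H = 1*(-2) = -2)
V(q, v) = 6 + q² + q*v (V(q, v) = (q² + q*v) + 6 = 6 + q² + q*v)
(V(-3, H) + B(-6, 1))*2 = ((6 + (-3)² - 3*(-2)) + 4)*2 = ((6 + 9 + 6) + 4)*2 = (21 + 4)*2 = 25*2 = 50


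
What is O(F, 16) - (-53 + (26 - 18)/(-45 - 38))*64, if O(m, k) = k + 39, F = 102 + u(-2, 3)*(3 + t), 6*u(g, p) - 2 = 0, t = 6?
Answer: 286613/83 ≈ 3453.2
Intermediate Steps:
u(g, p) = ⅓ (u(g, p) = ⅓ + (⅙)*0 = ⅓ + 0 = ⅓)
F = 105 (F = 102 + (3 + 6)/3 = 102 + (⅓)*9 = 102 + 3 = 105)
O(m, k) = 39 + k
O(F, 16) - (-53 + (26 - 18)/(-45 - 38))*64 = (39 + 16) - (-53 + (26 - 18)/(-45 - 38))*64 = 55 - (-53 + 8/(-83))*64 = 55 - (-53 + 8*(-1/83))*64 = 55 - (-53 - 8/83)*64 = 55 - (-4407)*64/83 = 55 - 1*(-282048/83) = 55 + 282048/83 = 286613/83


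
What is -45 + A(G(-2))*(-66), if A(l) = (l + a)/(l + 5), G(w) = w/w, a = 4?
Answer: -100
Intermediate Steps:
G(w) = 1
A(l) = (4 + l)/(5 + l) (A(l) = (l + 4)/(l + 5) = (4 + l)/(5 + l))
-45 + A(G(-2))*(-66) = -45 + ((4 + 1)/(5 + 1))*(-66) = -45 + (5/6)*(-66) = -45 + ((⅙)*5)*(-66) = -45 + (⅚)*(-66) = -45 - 55 = -100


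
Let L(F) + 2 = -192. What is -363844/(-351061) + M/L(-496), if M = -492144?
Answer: 86421575260/34052917 ≈ 2537.9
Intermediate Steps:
L(F) = -194 (L(F) = -2 - 192 = -194)
-363844/(-351061) + M/L(-496) = -363844/(-351061) - 492144/(-194) = -363844*(-1/351061) - 492144*(-1/194) = 363844/351061 + 246072/97 = 86421575260/34052917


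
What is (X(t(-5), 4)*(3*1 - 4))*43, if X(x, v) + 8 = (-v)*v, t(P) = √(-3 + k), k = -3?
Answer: 1032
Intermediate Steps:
t(P) = I*√6 (t(P) = √(-3 - 3) = √(-6) = I*√6)
X(x, v) = -8 - v² (X(x, v) = -8 + (-v)*v = -8 - v²)
(X(t(-5), 4)*(3*1 - 4))*43 = ((-8 - 1*4²)*(3*1 - 4))*43 = ((-8 - 1*16)*(3 - 4))*43 = ((-8 - 16)*(-1))*43 = -24*(-1)*43 = 24*43 = 1032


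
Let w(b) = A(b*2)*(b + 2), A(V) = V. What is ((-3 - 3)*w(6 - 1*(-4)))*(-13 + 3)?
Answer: 14400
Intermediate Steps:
w(b) = 2*b*(2 + b) (w(b) = (b*2)*(b + 2) = (2*b)*(2 + b) = 2*b*(2 + b))
((-3 - 3)*w(6 - 1*(-4)))*(-13 + 3) = ((-3 - 3)*(2*(6 - 1*(-4))*(2 + (6 - 1*(-4)))))*(-13 + 3) = -12*(6 + 4)*(2 + (6 + 4))*(-10) = -12*10*(2 + 10)*(-10) = -12*10*12*(-10) = -6*240*(-10) = -1440*(-10) = 14400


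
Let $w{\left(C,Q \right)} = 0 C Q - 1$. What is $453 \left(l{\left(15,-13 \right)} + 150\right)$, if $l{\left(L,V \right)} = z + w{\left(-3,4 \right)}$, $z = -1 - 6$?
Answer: $64326$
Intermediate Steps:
$w{\left(C,Q \right)} = -1$ ($w{\left(C,Q \right)} = 0 Q - 1 = 0 - 1 = -1$)
$z = -7$ ($z = -1 - 6 = -7$)
$l{\left(L,V \right)} = -8$ ($l{\left(L,V \right)} = -7 - 1 = -8$)
$453 \left(l{\left(15,-13 \right)} + 150\right) = 453 \left(-8 + 150\right) = 453 \cdot 142 = 64326$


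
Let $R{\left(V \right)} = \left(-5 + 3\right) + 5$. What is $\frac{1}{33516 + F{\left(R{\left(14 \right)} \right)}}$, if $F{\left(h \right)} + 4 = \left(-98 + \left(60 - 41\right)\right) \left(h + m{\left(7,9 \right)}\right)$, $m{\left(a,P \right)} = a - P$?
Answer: $\frac{1}{33433} \approx 2.9911 \cdot 10^{-5}$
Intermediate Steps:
$R{\left(V \right)} = 3$ ($R{\left(V \right)} = -2 + 5 = 3$)
$F{\left(h \right)} = 154 - 79 h$ ($F{\left(h \right)} = -4 + \left(-98 + \left(60 - 41\right)\right) \left(h + \left(7 - 9\right)\right) = -4 + \left(-98 + 19\right) \left(h + \left(7 - 9\right)\right) = -4 - 79 \left(h - 2\right) = -4 - 79 \left(-2 + h\right) = -4 - \left(-158 + 79 h\right) = 154 - 79 h$)
$\frac{1}{33516 + F{\left(R{\left(14 \right)} \right)}} = \frac{1}{33516 + \left(154 - 237\right)} = \frac{1}{33516 - 83} = \frac{1}{33433}$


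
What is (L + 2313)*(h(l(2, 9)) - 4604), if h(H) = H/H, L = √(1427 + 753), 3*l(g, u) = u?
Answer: -10646739 - 9206*√545 ≈ -1.0862e+7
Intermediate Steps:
l(g, u) = u/3
L = 2*√545 (L = √2180 = 2*√545 ≈ 46.690)
h(H) = 1
(L + 2313)*(h(l(2, 9)) - 4604) = (2*√545 + 2313)*(1 - 4604) = (2313 + 2*√545)*(-4603) = -10646739 - 9206*√545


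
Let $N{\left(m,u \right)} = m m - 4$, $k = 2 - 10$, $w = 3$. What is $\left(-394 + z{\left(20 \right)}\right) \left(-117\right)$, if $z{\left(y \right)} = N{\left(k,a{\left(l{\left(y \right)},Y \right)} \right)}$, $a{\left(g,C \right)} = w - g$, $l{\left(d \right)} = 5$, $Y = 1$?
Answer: $39078$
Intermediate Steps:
$a{\left(g,C \right)} = 3 - g$
$k = -8$ ($k = 2 - 10 = -8$)
$N{\left(m,u \right)} = -4 + m^{2}$ ($N{\left(m,u \right)} = m^{2} - 4 = -4 + m^{2}$)
$z{\left(y \right)} = 60$ ($z{\left(y \right)} = -4 + \left(-8\right)^{2} = -4 + 64 = 60$)
$\left(-394 + z{\left(20 \right)}\right) \left(-117\right) = \left(-394 + 60\right) \left(-117\right) = \left(-334\right) \left(-117\right) = 39078$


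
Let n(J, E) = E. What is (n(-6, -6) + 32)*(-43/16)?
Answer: -559/8 ≈ -69.875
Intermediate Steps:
(n(-6, -6) + 32)*(-43/16) = (-6 + 32)*(-43/16) = 26*(-43*1/16) = 26*(-43/16) = -559/8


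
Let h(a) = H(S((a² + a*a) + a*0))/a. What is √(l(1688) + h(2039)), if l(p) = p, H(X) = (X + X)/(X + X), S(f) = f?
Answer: √7017897487/2039 ≈ 41.085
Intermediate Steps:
H(X) = 1 (H(X) = (2*X)/((2*X)) = (2*X)*(1/(2*X)) = 1)
h(a) = 1/a
√(l(1688) + h(2039)) = √(1688 + 1/2039) = √(3441833/2039) = √7017897487/2039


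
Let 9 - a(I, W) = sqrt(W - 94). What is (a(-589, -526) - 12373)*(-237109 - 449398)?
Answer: 8487972548 + 1373014*I*sqrt(155) ≈ 8.488e+9 + 1.7094e+7*I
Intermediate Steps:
a(I, W) = 9 - sqrt(-94 + W) (a(I, W) = 9 - sqrt(W - 94) = 9 - sqrt(-94 + W))
(a(-589, -526) - 12373)*(-237109 - 449398) = ((9 - sqrt(-94 - 526)) - 12373)*(-237109 - 449398) = ((9 - sqrt(-620)) - 12373)*(-686507) = ((9 - 2*I*sqrt(155)) - 12373)*(-686507) = (-12364 - 2*I*sqrt(155))*(-686507) = 8487972548 + 1373014*I*sqrt(155)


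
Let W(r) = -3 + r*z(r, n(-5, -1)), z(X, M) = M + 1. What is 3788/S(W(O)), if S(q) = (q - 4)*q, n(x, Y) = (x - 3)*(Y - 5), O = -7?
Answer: 947/30275 ≈ 0.031280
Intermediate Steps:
n(x, Y) = (-5 + Y)*(-3 + x) (n(x, Y) = (-3 + x)*(-5 + Y) = (-5 + Y)*(-3 + x))
z(X, M) = 1 + M
W(r) = -3 + 49*r (W(r) = -3 + r*(1 + (15 - 5*(-5) - 3*(-1) - 1*(-5))) = -3 + r*(1 + (15 + 25 + 3 + 5)) = -3 + r*(1 + 48) = -3 + r*49 = -3 + 49*r)
S(q) = q*(-4 + q) (S(q) = (-4 + q)*q = q*(-4 + q))
3788/S(W(O)) = 3788/(((-3 + 49*(-7))*(-4 + (-3 + 49*(-7))))) = 3788/(((-3 - 343)*(-4 + (-3 - 343)))) = 3788/((-346*(-4 - 346))) = 3788/((-346*(-350))) = 3788/121100 = 3788*(1/121100) = 947/30275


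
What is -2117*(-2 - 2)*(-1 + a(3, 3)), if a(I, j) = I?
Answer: 16936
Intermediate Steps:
-2117*(-2 - 2)*(-1 + a(3, 3)) = -2117*(-2 - 2)*(-1 + 3) = -(-8468)*2 = -2117*(-8) = 16936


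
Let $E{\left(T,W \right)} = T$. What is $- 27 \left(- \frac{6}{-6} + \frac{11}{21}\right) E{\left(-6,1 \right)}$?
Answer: $\frac{1728}{7} \approx 246.86$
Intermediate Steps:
$- 27 \left(- \frac{6}{-6} + \frac{11}{21}\right) E{\left(-6,1 \right)} = - 27 \left(- \frac{6}{-6} + \frac{11}{21}\right) \left(-6\right) = - 27 \left(\left(-6\right) \left(- \frac{1}{6}\right) + 11 \cdot \frac{1}{21}\right) \left(-6\right) = - 27 \left(1 + \frac{11}{21}\right) \left(-6\right) = \left(-27\right) \frac{32}{21} \left(-6\right) = \left(- \frac{288}{7}\right) \left(-6\right) = \frac{1728}{7}$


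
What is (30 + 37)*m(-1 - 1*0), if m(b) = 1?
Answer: 67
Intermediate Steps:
(30 + 37)*m(-1 - 1*0) = (30 + 37)*1 = 67*1 = 67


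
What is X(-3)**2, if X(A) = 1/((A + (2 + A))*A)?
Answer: 1/144 ≈ 0.0069444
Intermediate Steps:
X(A) = 1/(A*(2 + 2*A)) (X(A) = 1/((2 + 2*A)*A) = 1/(A*(2 + 2*A)))
X(-3)**2 = ((1/2)/(-3*(1 - 3)))**2 = ((1/2)*(-1/3)/(-2))**2 = ((1/2)*(-1/3)*(-1/2))**2 = (1/12)**2 = 1/144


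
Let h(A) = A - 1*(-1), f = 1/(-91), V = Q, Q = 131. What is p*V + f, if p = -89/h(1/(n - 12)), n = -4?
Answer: -16975519/1365 ≈ -12436.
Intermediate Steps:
V = 131
f = -1/91 ≈ -0.010989
h(A) = 1 + A (h(A) = A + 1 = 1 + A)
p = -1424/15 (p = -89/(1 + 1/(-4 - 12)) = -89/(1 + 1/(-16)) = -89/(1 - 1/16) = -89/15/16 = -89*16/15 = -1424/15 ≈ -94.933)
p*V + f = -1424/15*131 - 1/91 = -186544/15 - 1/91 = -16975519/1365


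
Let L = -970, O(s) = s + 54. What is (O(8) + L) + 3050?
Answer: 2142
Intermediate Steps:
O(s) = 54 + s
(O(8) + L) + 3050 = ((54 + 8) - 970) + 3050 = (62 - 970) + 3050 = -908 + 3050 = 2142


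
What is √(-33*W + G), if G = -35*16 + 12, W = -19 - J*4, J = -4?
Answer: I*√449 ≈ 21.19*I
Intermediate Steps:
W = -3 (W = -19 - (-4)*4 = -19 - 1*(-16) = -19 + 16 = -3)
G = -548 (G = -560 + 12 = -548)
√(-33*W + G) = √(-33*(-3) - 548) = √(99 - 548) = √(-449) = I*√449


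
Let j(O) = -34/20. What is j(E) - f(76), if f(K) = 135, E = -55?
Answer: -1367/10 ≈ -136.70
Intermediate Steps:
j(O) = -17/10 (j(O) = -34*1/20 = -17/10)
j(E) - f(76) = -17/10 - 1*135 = -17/10 - 135 = -1367/10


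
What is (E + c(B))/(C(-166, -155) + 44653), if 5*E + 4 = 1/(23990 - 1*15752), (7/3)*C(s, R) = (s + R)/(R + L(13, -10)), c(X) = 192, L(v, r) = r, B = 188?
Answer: 606415733/141625438788 ≈ 0.0042818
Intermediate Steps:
C(s, R) = 3*(R + s)/(7*(-10 + R)) (C(s, R) = 3*((s + R)/(R - 10))/7 = 3*((R + s)/(-10 + R))/7 = 3*(R + s)/(7*(-10 + R)))
E = -32951/41190 (E = -4/5 + 1/(5*(23990 - 1*15752)) = -4/5 + 1/(5*(23990 - 15752)) = -4/5 + (1/5)/8238 = -4/5 + (1/5)*(1/8238) = -4/5 + 1/41190 = -32951/41190 ≈ -0.79998)
(E + c(B))/(C(-166, -155) + 44653) = (-32951/41190 + 192)/(3*(-155 - 166)/(7*(-10 - 155)) + 44653) = 7875529/(41190*((3/7)*(-321)/(-165) + 44653)) = 7875529/(41190*((3/7)*(-1/165)*(-321) + 44653)) = 7875529/(41190*(321/385 + 44653)) = 7875529/(41190*(17191726/385)) = (7875529/41190)*(385/17191726) = 606415733/141625438788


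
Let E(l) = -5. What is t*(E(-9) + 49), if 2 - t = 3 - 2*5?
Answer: 396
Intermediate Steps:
t = 9 (t = 2 - (3 - 2*5) = 2 - (3 - 10) = 2 - 1*(-7) = 2 + 7 = 9)
t*(E(-9) + 49) = 9*(-5 + 49) = 9*44 = 396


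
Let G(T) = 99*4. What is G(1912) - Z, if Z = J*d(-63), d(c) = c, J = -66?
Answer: -3762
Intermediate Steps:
G(T) = 396
Z = 4158 (Z = -66*(-63) = 4158)
G(1912) - Z = 396 - 1*4158 = 396 - 4158 = -3762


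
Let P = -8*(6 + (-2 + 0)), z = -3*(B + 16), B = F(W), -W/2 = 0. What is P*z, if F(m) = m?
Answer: 1536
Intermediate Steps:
W = 0 (W = -2*0 = 0)
B = 0
z = -48 (z = -3*(0 + 16) = -3*16 = -48)
P = -32 (P = -8*(6 - 2) = -8*4 = -32)
P*z = -32*(-48) = 1536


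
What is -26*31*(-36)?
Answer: 29016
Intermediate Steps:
-26*31*(-36) = -806*(-36) = 29016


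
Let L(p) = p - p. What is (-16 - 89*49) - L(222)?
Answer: -4377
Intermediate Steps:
L(p) = 0
(-16 - 89*49) - L(222) = (-16 - 89*49) - 1*0 = (-16 - 4361) + 0 = -4377 + 0 = -4377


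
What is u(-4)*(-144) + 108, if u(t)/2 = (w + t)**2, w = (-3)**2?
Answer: -7092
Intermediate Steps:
w = 9
u(t) = 2*(9 + t)**2
u(-4)*(-144) + 108 = (2*(9 - 4)**2)*(-144) + 108 = (2*5**2)*(-144) + 108 = (2*25)*(-144) + 108 = 50*(-144) + 108 = -7200 + 108 = -7092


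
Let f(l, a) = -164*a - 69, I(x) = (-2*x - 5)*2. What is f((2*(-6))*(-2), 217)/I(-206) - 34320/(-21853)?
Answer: -57790457/1368334 ≈ -42.234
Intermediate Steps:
I(x) = -10 - 4*x (I(x) = (-5 - 2*x)*2 = -10 - 4*x)
f(l, a) = -69 - 164*a
f((2*(-6))*(-2), 217)/I(-206) - 34320/(-21853) = (-69 - 164*217)/(-10 - 4*(-206)) - 34320/(-21853) = (-69 - 35588)/(-10 + 824) - 34320*(-1/21853) = -35657/814 + 2640/1681 = -57790457/1368334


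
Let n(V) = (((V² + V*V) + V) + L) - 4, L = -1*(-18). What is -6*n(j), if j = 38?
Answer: -17640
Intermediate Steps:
L = 18
n(V) = 14 + V + 2*V² (n(V) = (((V² + V*V) + V) + 18) - 4 = (((V² + V²) + V) + 18) - 4 = ((2*V² + V) + 18) - 4 = ((V + 2*V²) + 18) - 4 = (18 + V + 2*V²) - 4 = 14 + V + 2*V²)
-6*n(j) = -6*(14 + 38 + 2*38²) = -6*(14 + 38 + 2*1444) = -6*(14 + 38 + 2888) = -6*2940 = -17640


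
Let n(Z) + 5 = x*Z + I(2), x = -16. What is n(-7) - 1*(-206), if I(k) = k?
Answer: 315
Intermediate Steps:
n(Z) = -3 - 16*Z (n(Z) = -5 + (-16*Z + 2) = -5 + (2 - 16*Z) = -3 - 16*Z)
n(-7) - 1*(-206) = (-3 - 16*(-7)) - 1*(-206) = (-3 + 112) + 206 = 109 + 206 = 315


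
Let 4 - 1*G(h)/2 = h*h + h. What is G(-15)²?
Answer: 169744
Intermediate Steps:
G(h) = 8 - 2*h - 2*h² (G(h) = 8 - 2*(h*h + h) = 8 - 2*(h² + h) = 8 - 2*(h + h²) = 8 + (-2*h - 2*h²) = 8 - 2*h - 2*h²)
G(-15)² = (8 - 2*(-15) - 2*(-15)²)² = (8 + 30 - 2*225)² = (8 + 30 - 450)² = (-412)² = 169744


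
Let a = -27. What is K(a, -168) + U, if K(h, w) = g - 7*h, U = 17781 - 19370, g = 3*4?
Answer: -1388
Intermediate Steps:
g = 12
U = -1589
K(h, w) = 12 - 7*h
K(a, -168) + U = (12 - 7*(-27)) - 1589 = (12 + 189) - 1589 = 201 - 1589 = -1388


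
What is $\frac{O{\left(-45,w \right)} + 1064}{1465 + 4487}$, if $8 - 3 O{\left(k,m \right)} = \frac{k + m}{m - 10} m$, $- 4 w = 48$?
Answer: $\frac{17771}{98208} \approx 0.18095$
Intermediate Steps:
$w = -12$ ($w = \left(- \frac{1}{4}\right) 48 = -12$)
$O{\left(k,m \right)} = \frac{8}{3} - \frac{m \left(k + m\right)}{3 \left(-10 + m\right)}$ ($O{\left(k,m \right)} = \frac{8}{3} - \frac{\frac{k + m}{m - 10} m}{3} = \frac{8}{3} - \frac{\frac{k + m}{-10 + m} m}{3} = \frac{8}{3} - \frac{m \frac{1}{-10 + m} \left(k + m\right)}{3} = \frac{8}{3} - \frac{m \left(k + m\right)}{3 \left(-10 + m\right)}$)
$\frac{O{\left(-45,w \right)} + 1064}{1465 + 4487} = \frac{\frac{-80 - \left(-12\right)^{2} + 8 \left(-12\right) - \left(-45\right) \left(-12\right)}{3 \left(-10 - 12\right)} + 1064}{1465 + 4487} = \frac{\frac{-80 - 144 - 96 - 540}{3 \left(-22\right)} + 1064}{5952} = \left(\frac{1}{3} \left(- \frac{1}{22}\right) \left(-80 - 144 - 96 - 540\right) + 1064\right) \frac{1}{5952} = \left(\frac{1}{3} \left(- \frac{1}{22}\right) \left(-860\right) + 1064\right) \frac{1}{5952} = \left(\frac{430}{33} + 1064\right) \frac{1}{5952} = \frac{35542}{33} \cdot \frac{1}{5952} = \frac{17771}{98208}$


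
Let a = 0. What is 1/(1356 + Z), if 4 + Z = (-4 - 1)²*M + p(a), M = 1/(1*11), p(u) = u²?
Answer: 11/14897 ≈ 0.00073840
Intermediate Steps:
M = 1/11 ≈ 0.090909
Z = -19/11 (Z = -4 + ((-4 - 1)²*(1/11) + 0²) = -4 + ((-5)²*(1/11) + 0) = -4 + (25*(1/11) + 0) = -4 + (25/11 + 0) = -4 + 25/11 = -19/11 ≈ -1.7273)
1/(1356 + Z) = 1/(1356 - 19/11) = 1/(14897/11) = 11/14897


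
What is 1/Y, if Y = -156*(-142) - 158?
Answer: 1/21994 ≈ 4.5467e-5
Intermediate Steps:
Y = 21994 (Y = 22152 - 158 = 21994)
1/Y = 1/21994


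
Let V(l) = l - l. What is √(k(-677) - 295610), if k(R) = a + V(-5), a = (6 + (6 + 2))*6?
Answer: I*√295526 ≈ 543.62*I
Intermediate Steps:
a = 84 (a = (6 + 8)*6 = 14*6 = 84)
V(l) = 0
k(R) = 84 (k(R) = 84 + 0 = 84)
√(k(-677) - 295610) = √(84 - 295610) = √(-295526) = I*√295526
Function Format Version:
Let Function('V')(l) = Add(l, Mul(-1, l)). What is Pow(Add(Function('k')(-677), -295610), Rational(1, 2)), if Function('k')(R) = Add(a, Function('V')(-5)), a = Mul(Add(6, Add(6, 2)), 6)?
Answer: Mul(I, Pow(295526, Rational(1, 2))) ≈ Mul(543.62, I)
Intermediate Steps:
a = 84 (a = Mul(Add(6, 8), 6) = Mul(14, 6) = 84)
Function('V')(l) = 0
Function('k')(R) = 84 (Function('k')(R) = Add(84, 0) = 84)
Pow(Add(Function('k')(-677), -295610), Rational(1, 2)) = Pow(Add(84, -295610), Rational(1, 2)) = Pow(-295526, Rational(1, 2)) = Mul(I, Pow(295526, Rational(1, 2)))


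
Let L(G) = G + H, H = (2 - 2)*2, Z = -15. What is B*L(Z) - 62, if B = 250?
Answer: -3812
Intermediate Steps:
H = 0 (H = 0*2 = 0)
L(G) = G (L(G) = G + 0 = G)
B*L(Z) - 62 = 250*(-15) - 62 = -3750 - 62 = -3812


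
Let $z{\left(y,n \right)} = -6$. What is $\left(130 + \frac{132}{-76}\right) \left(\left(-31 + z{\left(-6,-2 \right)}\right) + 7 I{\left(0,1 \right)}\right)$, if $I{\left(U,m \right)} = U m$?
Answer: $- \frac{90169}{19} \approx -4745.7$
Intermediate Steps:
$\left(130 + \frac{132}{-76}\right) \left(\left(-31 + z{\left(-6,-2 \right)}\right) + 7 I{\left(0,1 \right)}\right) = \left(130 + \frac{132}{-76}\right) \left(\left(-31 - 6\right) + 7 \cdot 0 \cdot 1\right) = \left(130 + 132 \left(- \frac{1}{76}\right)\right) \left(-37 + 7 \cdot 0\right) = \left(130 - \frac{33}{19}\right) \left(-37 + 0\right) = \frac{2437}{19} \left(-37\right) = - \frac{90169}{19}$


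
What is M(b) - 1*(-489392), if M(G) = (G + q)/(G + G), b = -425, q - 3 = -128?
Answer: 8319675/17 ≈ 4.8939e+5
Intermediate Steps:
q = -125 (q = 3 - 128 = -125)
M(G) = (-125 + G)/(2*G) (M(G) = (G - 125)/(G + G) = (-125 + G)/((2*G)) = (-125 + G)*(1/(2*G)) = (-125 + G)/(2*G))
M(b) - 1*(-489392) = (1/2)*(-125 - 425)/(-425) - 1*(-489392) = (1/2)*(-1/425)*(-550) + 489392 = 11/17 + 489392 = 8319675/17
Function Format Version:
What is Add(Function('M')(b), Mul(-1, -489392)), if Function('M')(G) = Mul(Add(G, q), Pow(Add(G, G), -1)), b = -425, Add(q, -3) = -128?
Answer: Rational(8319675, 17) ≈ 4.8939e+5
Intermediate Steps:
q = -125 (q = Add(3, -128) = -125)
Function('M')(G) = Mul(Rational(1, 2), Pow(G, -1), Add(-125, G)) (Function('M')(G) = Mul(Add(G, -125), Pow(Add(G, G), -1)) = Mul(Add(-125, G), Pow(Mul(2, G), -1)) = Mul(Add(-125, G), Mul(Rational(1, 2), Pow(G, -1))) = Mul(Rational(1, 2), Pow(G, -1), Add(-125, G)))
Add(Function('M')(b), Mul(-1, -489392)) = Add(Mul(Rational(1, 2), Pow(-425, -1), Add(-125, -425)), Mul(-1, -489392)) = Add(Mul(Rational(1, 2), Rational(-1, 425), -550), 489392) = Add(Rational(11, 17), 489392) = Rational(8319675, 17)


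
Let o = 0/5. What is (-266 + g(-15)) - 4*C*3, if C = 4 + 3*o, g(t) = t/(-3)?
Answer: -309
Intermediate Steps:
o = 0 (o = 0*(⅕) = 0)
g(t) = -t/3 (g(t) = t*(-⅓) = -t/3)
C = 4 (C = 4 + 3*0 = 4 + 0 = 4)
(-266 + g(-15)) - 4*C*3 = (-266 - ⅓*(-15)) - 4*4*3 = (-266 + 5) - 16*3 = -261 - 48 = -309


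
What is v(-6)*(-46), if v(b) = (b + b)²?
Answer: -6624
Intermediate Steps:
v(b) = 4*b² (v(b) = (2*b)² = 4*b²)
v(-6)*(-46) = (4*(-6)²)*(-46) = (4*36)*(-46) = 144*(-46) = -6624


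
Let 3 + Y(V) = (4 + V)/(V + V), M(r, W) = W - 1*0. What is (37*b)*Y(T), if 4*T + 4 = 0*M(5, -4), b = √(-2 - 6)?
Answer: -333*I*√2 ≈ -470.93*I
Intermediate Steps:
M(r, W) = W (M(r, W) = W + 0 = W)
b = 2*I*√2 (b = √(-8) = 2*I*√2 ≈ 2.8284*I)
T = -1 (T = -1 + (0*(-4))/4 = -1 + (¼)*0 = -1 + 0 = -1)
Y(V) = -3 + (4 + V)/(2*V) (Y(V) = -3 + (4 + V)/(V + V) = -3 + (4 + V)/((2*V)) = -3 + (4 + V)*(1/(2*V)) = -3 + (4 + V)/(2*V))
(37*b)*Y(T) = (37*(2*I*√2))*(-5/2 + 2/(-1)) = (74*I*√2)*(-5/2 + 2*(-1)) = (74*I*√2)*(-5/2 - 2) = (74*I*√2)*(-9/2) = -333*I*√2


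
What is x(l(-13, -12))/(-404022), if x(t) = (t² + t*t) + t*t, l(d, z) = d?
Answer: -169/134674 ≈ -0.0012549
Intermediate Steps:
x(t) = 3*t² (x(t) = (t² + t²) + t² = 2*t² + t² = 3*t²)
x(l(-13, -12))/(-404022) = (3*(-13)²)/(-404022) = (3*169)*(-1/404022) = 507*(-1/404022) = -169/134674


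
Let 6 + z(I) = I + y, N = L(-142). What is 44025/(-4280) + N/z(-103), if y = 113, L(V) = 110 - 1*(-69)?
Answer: 29501/856 ≈ 34.464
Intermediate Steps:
L(V) = 179 (L(V) = 110 + 69 = 179)
N = 179
z(I) = 107 + I (z(I) = -6 + (I + 113) = -6 + (113 + I) = 107 + I)
44025/(-4280) + N/z(-103) = 44025/(-4280) + 179/(107 - 103) = 44025*(-1/4280) + 179/4 = -8805/856 + 179*(¼) = -8805/856 + 179/4 = 29501/856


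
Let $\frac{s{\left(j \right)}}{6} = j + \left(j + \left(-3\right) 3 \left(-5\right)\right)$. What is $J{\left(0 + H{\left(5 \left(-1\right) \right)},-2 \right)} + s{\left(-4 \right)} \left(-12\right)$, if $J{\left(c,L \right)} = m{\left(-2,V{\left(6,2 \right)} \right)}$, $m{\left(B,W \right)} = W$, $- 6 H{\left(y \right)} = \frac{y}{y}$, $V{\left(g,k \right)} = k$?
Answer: $-2662$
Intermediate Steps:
$H{\left(y \right)} = - \frac{1}{6}$ ($H{\left(y \right)} = - \frac{y \frac{1}{y}}{6} = \left(- \frac{1}{6}\right) 1 = - \frac{1}{6}$)
$s{\left(j \right)} = 270 + 12 j$ ($s{\left(j \right)} = 6 \left(j + \left(j + \left(-3\right) 3 \left(-5\right)\right)\right) = 6 \left(j + \left(j - -45\right)\right) = 6 \left(j + \left(j + 45\right)\right) = 6 \left(j + \left(45 + j\right)\right) = 6 \left(45 + 2 j\right) = 270 + 12 j$)
$J{\left(c,L \right)} = 2$
$J{\left(0 + H{\left(5 \left(-1\right) \right)},-2 \right)} + s{\left(-4 \right)} \left(-12\right) = 2 + \left(270 + 12 \left(-4\right)\right) \left(-12\right) = 2 + \left(270 - 48\right) \left(-12\right) = 2 + 222 \left(-12\right) = 2 - 2664 = -2662$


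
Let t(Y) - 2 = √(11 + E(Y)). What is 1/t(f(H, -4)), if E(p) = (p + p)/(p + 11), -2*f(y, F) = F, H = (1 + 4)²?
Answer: -26/95 + 7*√39/95 ≈ 0.18647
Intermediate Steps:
H = 25 (H = 5² = 25)
f(y, F) = -F/2
E(p) = 2*p/(11 + p) (E(p) = (2*p)/(11 + p) = 2*p/(11 + p))
t(Y) = 2 + √(11 + 2*Y/(11 + Y))
1/t(f(H, -4)) = 1/(2 + √((121 + 13*(-½*(-4)))/(11 - ½*(-4)))) = 1/(2 + √((121 + 13*2)/(11 + 2))) = 1/(2 + √((121 + 26)/13)) = 1/(2 + √((1/13)*147)) = 1/(2 + √(147/13)) = 1/(2 + 7*√39/13)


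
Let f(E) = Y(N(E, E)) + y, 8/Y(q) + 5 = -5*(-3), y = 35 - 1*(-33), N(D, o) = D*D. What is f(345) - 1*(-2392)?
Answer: 12304/5 ≈ 2460.8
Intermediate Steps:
N(D, o) = D²
y = 68 (y = 35 + 33 = 68)
Y(q) = ⅘ (Y(q) = 8/(-5 - 5*(-3)) = 8/(-5 + 15) = 8/10 = 8*(⅒) = ⅘)
f(E) = 344/5 (f(E) = ⅘ + 68 = 344/5)
f(345) - 1*(-2392) = 344/5 - 1*(-2392) = 344/5 + 2392 = 12304/5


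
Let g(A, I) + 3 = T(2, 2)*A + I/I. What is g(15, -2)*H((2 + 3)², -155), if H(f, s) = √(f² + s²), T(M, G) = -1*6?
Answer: -460*√986 ≈ -14444.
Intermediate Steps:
T(M, G) = -6
g(A, I) = -2 - 6*A (g(A, I) = -3 + (-6*A + I/I) = -3 + (-6*A + 1) = -3 + (1 - 6*A) = -2 - 6*A)
g(15, -2)*H((2 + 3)², -155) = (-2 - 6*15)*√(((2 + 3)²)² + (-155)²) = (-2 - 90)*√((5²)² + 24025) = -92*√(25² + 24025) = -92*√(625 + 24025) = -460*√986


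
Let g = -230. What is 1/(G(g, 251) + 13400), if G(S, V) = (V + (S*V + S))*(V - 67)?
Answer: -1/10605056 ≈ -9.4295e-8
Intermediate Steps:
G(S, V) = (-67 + V)*(S + V + S*V) (G(S, V) = (V + (S + S*V))*(-67 + V) = (S + V + S*V)*(-67 + V) = (-67 + V)*(S + V + S*V))
1/(G(g, 251) + 13400) = 1/((251² - 67*(-230) - 67*251 - 230*251² - 66*(-230)*251) + 13400) = 1/((63001 + 15410 - 16817 - 230*63001 + 3810180) + 13400) = 1/((63001 + 15410 - 16817 - 14490230 + 3810180) + 13400) = 1/(-10618456 + 13400) = 1/(-10605056) = -1/10605056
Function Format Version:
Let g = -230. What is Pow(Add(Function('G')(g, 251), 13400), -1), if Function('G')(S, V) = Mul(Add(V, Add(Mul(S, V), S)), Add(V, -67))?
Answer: Rational(-1, 10605056) ≈ -9.4295e-8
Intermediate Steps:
Function('G')(S, V) = Mul(Add(-67, V), Add(S, V, Mul(S, V))) (Function('G')(S, V) = Mul(Add(V, Add(S, Mul(S, V))), Add(-67, V)) = Mul(Add(S, V, Mul(S, V)), Add(-67, V)) = Mul(Add(-67, V), Add(S, V, Mul(S, V))))
Pow(Add(Function('G')(g, 251), 13400), -1) = Pow(Add(Add(Pow(251, 2), Mul(-67, -230), Mul(-67, 251), Mul(-230, Pow(251, 2)), Mul(-66, -230, 251)), 13400), -1) = Pow(Add(Add(63001, 15410, -16817, Mul(-230, 63001), 3810180), 13400), -1) = Pow(Add(Add(63001, 15410, -16817, -14490230, 3810180), 13400), -1) = Pow(Add(-10618456, 13400), -1) = Pow(-10605056, -1) = Rational(-1, 10605056)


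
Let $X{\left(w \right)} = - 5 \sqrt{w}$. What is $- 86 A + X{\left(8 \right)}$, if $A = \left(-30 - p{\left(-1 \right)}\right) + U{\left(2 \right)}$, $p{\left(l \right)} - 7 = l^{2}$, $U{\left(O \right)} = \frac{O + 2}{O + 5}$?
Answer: $\frac{22532}{7} - 10 \sqrt{2} \approx 3204.7$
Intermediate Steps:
$U{\left(O \right)} = \frac{2 + O}{5 + O}$
$p{\left(l \right)} = 7 + l^{2}$
$A = - \frac{262}{7}$ ($A = \left(-30 - \left(7 + \left(-1\right)^{2}\right)\right) + \frac{2 + 2}{5 + 2} = \left(-30 - \left(7 + 1\right)\right) + \frac{1}{7} \cdot 4 = \left(-30 - 8\right) + \frac{1}{7} \cdot 4 = \left(-30 - 8\right) + \frac{4}{7} = -38 + \frac{4}{7} = - \frac{262}{7} \approx -37.429$)
$- 86 A + X{\left(8 \right)} = \left(-86\right) \left(- \frac{262}{7}\right) - 5 \sqrt{8} = \frac{22532}{7} - 5 \cdot 2 \sqrt{2} = \frac{22532}{7} - 10 \sqrt{2}$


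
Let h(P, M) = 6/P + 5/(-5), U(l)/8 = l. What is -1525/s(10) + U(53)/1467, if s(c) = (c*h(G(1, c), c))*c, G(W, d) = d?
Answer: 450827/11736 ≈ 38.414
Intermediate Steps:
U(l) = 8*l
h(P, M) = -1 + 6/P (h(P, M) = 6/P + 5*(-1/5) = 6/P - 1 = -1 + 6/P)
s(c) = c*(6 - c) (s(c) = (c*((6 - c)/c))*c = (6 - c)*c = c*(6 - c))
-1525/s(10) + U(53)/1467 = -1525*1/(10*(6 - 1*10)) + (8*53)/1467 = -1525*1/(10*(6 - 10)) + 424*(1/1467) = -1525/(10*(-4)) + 424/1467 = -1525/(-40) + 424/1467 = -1525*(-1/40) + 424/1467 = 305/8 + 424/1467 = 450827/11736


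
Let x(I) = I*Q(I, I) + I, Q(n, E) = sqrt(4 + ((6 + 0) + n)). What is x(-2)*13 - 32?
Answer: -58 - 52*sqrt(2) ≈ -131.54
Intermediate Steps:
Q(n, E) = sqrt(10 + n) (Q(n, E) = sqrt(4 + (6 + n)) = sqrt(10 + n))
x(I) = I + I*sqrt(10 + I) (x(I) = I*sqrt(10 + I) + I = I + I*sqrt(10 + I))
x(-2)*13 - 32 = -2*(1 + sqrt(10 - 2))*13 - 32 = -2*(1 + sqrt(8))*13 - 32 = -2*(1 + 2*sqrt(2))*13 - 32 = (-2 - 4*sqrt(2))*13 - 32 = (-26 - 52*sqrt(2)) - 32 = -58 - 52*sqrt(2)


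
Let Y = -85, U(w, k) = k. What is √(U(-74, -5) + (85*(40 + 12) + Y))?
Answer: √4330 ≈ 65.803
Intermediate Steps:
√(U(-74, -5) + (85*(40 + 12) + Y)) = √(-5 + (85*(40 + 12) - 85)) = √(-5 + (85*52 - 85)) = √(-5 + (4420 - 85)) = √(-5 + 4335) = √4330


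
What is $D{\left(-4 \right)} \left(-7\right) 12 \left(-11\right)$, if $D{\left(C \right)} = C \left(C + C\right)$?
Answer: $29568$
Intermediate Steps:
$D{\left(C \right)} = 2 C^{2}$ ($D{\left(C \right)} = C 2 C = 2 C^{2}$)
$D{\left(-4 \right)} \left(-7\right) 12 \left(-11\right) = 2 \left(-4\right)^{2} \left(-7\right) 12 \left(-11\right) = 2 \cdot 16 \left(-7\right) 12 \left(-11\right) = 32 \left(-7\right) 12 \left(-11\right) = \left(-224\right) 12 \left(-11\right) = \left(-2688\right) \left(-11\right) = 29568$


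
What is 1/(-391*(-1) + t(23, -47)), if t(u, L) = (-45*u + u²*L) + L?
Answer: -1/25554 ≈ -3.9133e-5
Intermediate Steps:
t(u, L) = L - 45*u + L*u² (t(u, L) = (-45*u + L*u²) + L = L - 45*u + L*u²)
1/(-391*(-1) + t(23, -47)) = 1/(-391*(-1) + (-47 - 45*23 - 47*23²)) = 1/(391 + (-47 - 1035 - 47*529)) = 1/(391 + (-47 - 1035 - 24863)) = 1/(391 - 25945) = 1/(-25554) = -1/25554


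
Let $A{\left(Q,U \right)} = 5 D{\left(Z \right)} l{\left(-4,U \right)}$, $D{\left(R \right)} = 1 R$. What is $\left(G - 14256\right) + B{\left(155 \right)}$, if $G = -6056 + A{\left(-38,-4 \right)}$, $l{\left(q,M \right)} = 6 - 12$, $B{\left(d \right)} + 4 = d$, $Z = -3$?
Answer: $-20071$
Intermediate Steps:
$B{\left(d \right)} = -4 + d$
$l{\left(q,M \right)} = -6$ ($l{\left(q,M \right)} = 6 - 12 = -6$)
$D{\left(R \right)} = R$
$A{\left(Q,U \right)} = 90$ ($A{\left(Q,U \right)} = 5 \left(-3\right) \left(-6\right) = \left(-15\right) \left(-6\right) = 90$)
$G = -5966$ ($G = -6056 + 90 = -5966$)
$\left(G - 14256\right) + B{\left(155 \right)} = \left(-5966 - 14256\right) + \left(-4 + 155\right) = -20222 + 151 = -20071$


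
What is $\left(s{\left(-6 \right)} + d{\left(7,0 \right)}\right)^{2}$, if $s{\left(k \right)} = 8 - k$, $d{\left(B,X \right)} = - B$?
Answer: $49$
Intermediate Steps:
$\left(s{\left(-6 \right)} + d{\left(7,0 \right)}\right)^{2} = \left(\left(8 - -6\right) - 7\right)^{2} = \left(\left(8 + 6\right) - 7\right)^{2} = \left(14 - 7\right)^{2} = 7^{2} = 49$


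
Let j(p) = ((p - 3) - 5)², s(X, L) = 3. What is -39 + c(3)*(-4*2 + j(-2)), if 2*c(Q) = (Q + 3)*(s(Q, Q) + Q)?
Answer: 1617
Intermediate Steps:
j(p) = (-8 + p)² (j(p) = ((-3 + p) - 5)² = (-8 + p)²)
c(Q) = (3 + Q)²/2 (c(Q) = ((Q + 3)*(3 + Q))/2 = ((3 + Q)*(3 + Q))/2 = (3 + Q)²/2)
-39 + c(3)*(-4*2 + j(-2)) = -39 + (9/2 + (½)*3² + 3*3)*(-4*2 + (-8 - 2)²) = -39 + (9/2 + (½)*9 + 9)*(-8 + (-10)²) = -39 + (9/2 + 9/2 + 9)*(-8 + 100) = -39 + 18*92 = -39 + 1656 = 1617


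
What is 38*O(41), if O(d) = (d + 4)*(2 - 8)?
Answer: -10260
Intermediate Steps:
O(d) = -24 - 6*d (O(d) = (4 + d)*(-6) = -24 - 6*d)
38*O(41) = 38*(-24 - 6*41) = 38*(-24 - 246) = 38*(-270) = -10260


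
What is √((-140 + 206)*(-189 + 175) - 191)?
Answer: I*√1115 ≈ 33.392*I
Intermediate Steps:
√((-140 + 206)*(-189 + 175) - 191) = √(66*(-14) - 191) = √(-924 - 191) = √(-1115) = I*√1115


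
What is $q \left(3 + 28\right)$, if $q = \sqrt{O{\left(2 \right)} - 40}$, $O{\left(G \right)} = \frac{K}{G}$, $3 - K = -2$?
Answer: $\frac{155 i \sqrt{6}}{2} \approx 189.84 i$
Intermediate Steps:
$K = 5$ ($K = 3 - -2 = 3 + 2 = 5$)
$O{\left(G \right)} = \frac{5}{G}$
$q = \frac{5 i \sqrt{6}}{2}$ ($q = \sqrt{\frac{5}{2} - 40} = \sqrt{- \frac{75}{2}} = \frac{5 i \sqrt{6}}{2} \approx 6.1237 i$)
$q \left(3 + 28\right) = \frac{5 i \sqrt{6}}{2} \left(3 + 28\right) = \frac{5 i \sqrt{6}}{2} \cdot 31 = \frac{155 i \sqrt{6}}{2}$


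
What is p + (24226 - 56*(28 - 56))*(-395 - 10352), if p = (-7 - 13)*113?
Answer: -277210378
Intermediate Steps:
p = -2260 (p = -20*113 = -2260)
p + (24226 - 56*(28 - 56))*(-395 - 10352) = -2260 + (24226 - 56*(28 - 56))*(-395 - 10352) = -2260 + (24226 - 56*(-28))*(-10747) = -2260 + (24226 + 1568)*(-10747) = -2260 + 25794*(-10747) = -2260 - 277208118 = -277210378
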